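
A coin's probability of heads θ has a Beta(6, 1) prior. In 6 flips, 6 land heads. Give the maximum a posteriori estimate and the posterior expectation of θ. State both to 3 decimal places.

Posterior: Beta(6+6, 1+0) = Beta(12, 1).
Since β = 1 ≤ 1 and α > 1, the Beta density is monotone increasing on [0,1]; the mode is at 1.
Mean = 12/(12+1) = 0.923.
The mean is pulled below the mode by the posterior's left skew.

MAP: 1.000. Posterior mean: 0.923.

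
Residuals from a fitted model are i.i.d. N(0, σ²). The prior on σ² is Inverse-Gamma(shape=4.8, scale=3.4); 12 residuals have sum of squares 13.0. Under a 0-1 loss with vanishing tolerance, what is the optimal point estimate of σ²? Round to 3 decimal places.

0.839

Posterior: Inverse-Gamma(shape = 4.8+12/2 = 10.8, scale = 3.4+13.0/2 = 9.9).
Mode = β/(α+1) = 9.9/11.8 = 0.839.
Mean = β/(α−1) = 9.9/9.8 = 1.010.
This is the posterior mode — the MAP estimate.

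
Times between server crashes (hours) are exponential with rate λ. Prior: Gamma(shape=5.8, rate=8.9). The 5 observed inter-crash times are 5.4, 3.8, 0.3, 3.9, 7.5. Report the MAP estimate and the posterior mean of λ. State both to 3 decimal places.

Σ times = 20.9. Posterior: Gamma(shape = 5.8+5 = 10.8, rate = 8.9+20.9 = 29.8).
Mode = (α−1)/β = 9.8/29.8 = 0.329.
Mean = α/β = 10.8/29.8 = 0.362.
Mean > mode: the posterior has a right tail.

MAP estimate = 0.329, posterior mean = 0.362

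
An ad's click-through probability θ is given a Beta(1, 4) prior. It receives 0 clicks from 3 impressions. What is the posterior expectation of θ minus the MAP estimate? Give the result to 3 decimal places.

Posterior: Beta(1+0, 4+3) = Beta(1, 7).
Since α = 1 ≤ 1 and β > 1, the Beta density is monotone decreasing on [0,1]; the mode is at 0.
Mean = 1/(1+7) = 0.125.
Difference = 0.125 − 0.000 = 0.125.
Right-skewed posterior ⇒ mode < mean.

0.125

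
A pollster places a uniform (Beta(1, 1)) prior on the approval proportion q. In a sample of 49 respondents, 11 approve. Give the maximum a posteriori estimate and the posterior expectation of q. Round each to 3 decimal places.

MAP = 0.224; posterior mean = 0.235

Posterior: Beta(1+11, 1+38) = Beta(12, 39).
Mode = (12−1)/(12+39−2) = 11/49 = 0.224.
With a flat prior the MAP equals the MLE, 11/49.
Mean = 12/(12+39) = 12/51 = 0.235.
The mean is pulled above the mode by the posterior's right skew.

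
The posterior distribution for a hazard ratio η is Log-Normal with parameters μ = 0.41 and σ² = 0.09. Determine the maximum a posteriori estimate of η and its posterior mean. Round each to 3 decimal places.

MAP: 1.377. Posterior mean: 1.576.

Mode = exp(μ − σ²) = exp(0.32) = 1.377.
Mean = exp(μ + σ²/2) = exp(0.455) = 1.576.
The posterior is right-skewed, so the mean exceeds the mode.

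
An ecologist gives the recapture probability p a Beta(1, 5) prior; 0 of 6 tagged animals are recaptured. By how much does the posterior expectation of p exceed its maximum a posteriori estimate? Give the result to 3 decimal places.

Posterior: Beta(1+0, 5+6) = Beta(1, 11).
Since α = 1 ≤ 1 and β > 1, the Beta density is monotone decreasing on [0,1]; the mode is at 0.
Mean = 1/(1+11) = 0.083.
Difference = 0.083 − 0.000 = 0.083.

0.083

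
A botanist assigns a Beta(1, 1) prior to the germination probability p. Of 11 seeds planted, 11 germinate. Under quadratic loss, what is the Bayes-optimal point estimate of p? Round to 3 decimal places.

0.923

Posterior: Beta(1+11, 1+0) = Beta(12, 1).
Since β = 1 ≤ 1 and α > 1, the Beta density is monotone increasing on [0,1]; the mode is at 1.
Mean = 12/(12+1) = 0.923.
Quadratic loss ⇒ the optimal estimator is the posterior mean.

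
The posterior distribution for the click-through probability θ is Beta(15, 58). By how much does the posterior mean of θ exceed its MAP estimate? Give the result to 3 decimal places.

0.008

Mode = (15−1)/(15+58−2) = 14/71 = 0.197.
Mean = 15/(15+58) = 15/73 = 0.205.
Difference = 0.205 − 0.197 = 0.008.
Right-skewed posterior ⇒ mode < mean.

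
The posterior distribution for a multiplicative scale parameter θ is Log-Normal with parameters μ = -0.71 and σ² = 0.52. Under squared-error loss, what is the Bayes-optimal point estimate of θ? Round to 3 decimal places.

0.638

Mode = exp(μ − σ²) = exp(-1.23) = 0.292.
Mean = exp(μ + σ²/2) = exp(-0.450) = 0.638.
Squared-error loss ⇒ the optimal estimator is the posterior mean.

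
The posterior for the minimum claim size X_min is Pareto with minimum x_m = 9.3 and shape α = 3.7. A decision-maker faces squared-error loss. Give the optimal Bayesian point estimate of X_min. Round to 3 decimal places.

The Pareto density is strictly decreasing on [x_m, ∞), so the mode is x_m = 9.300.
Mean = α·x_m/(α−1) = 3.7·9.3/2.7 = 12.744.
Squared-error loss ⇒ the optimal estimator is the posterior mean.

12.744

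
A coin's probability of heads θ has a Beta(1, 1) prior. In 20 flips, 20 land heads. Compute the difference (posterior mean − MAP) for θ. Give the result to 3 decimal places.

-0.045

Posterior: Beta(1+20, 1+0) = Beta(21, 1).
Since β = 1 ≤ 1 and α > 1, the Beta density is monotone increasing on [0,1]; the mode is at 1.
Mean = 21/(21+1) = 0.955.
Difference = 0.955 − 1.000 = -0.045.
Left-skewed posterior ⇒ mean < mode.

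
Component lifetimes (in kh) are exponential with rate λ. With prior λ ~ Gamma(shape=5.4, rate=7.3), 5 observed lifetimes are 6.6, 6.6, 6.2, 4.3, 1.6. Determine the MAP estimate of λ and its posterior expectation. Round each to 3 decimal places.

Σ times = 25.3. Posterior: Gamma(shape = 5.4+5 = 10.4, rate = 7.3+25.3 = 32.6).
Mode = (α−1)/β = 9.4/32.6 = 0.288.
Mean = α/β = 10.4/32.6 = 0.319.

MAP estimate = 0.288, posterior expectation = 0.319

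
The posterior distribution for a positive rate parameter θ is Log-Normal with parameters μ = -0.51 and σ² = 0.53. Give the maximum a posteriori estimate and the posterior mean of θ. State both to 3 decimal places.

θ_MAP = 0.353, E[θ|data] = 0.783

Mode = exp(μ − σ²) = exp(-1.04) = 0.353.
Mean = exp(μ + σ²/2) = exp(-0.245) = 0.783.
Right-skewed posterior ⇒ mode < mean.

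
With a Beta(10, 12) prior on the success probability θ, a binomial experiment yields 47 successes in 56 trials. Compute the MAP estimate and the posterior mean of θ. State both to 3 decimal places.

MAP = 0.737; posterior mean = 0.731

Posterior: Beta(10+47, 12+9) = Beta(57, 21).
Mode = (57−1)/(57+21−2) = 56/76 = 0.737.
Mean = 57/(57+21) = 57/78 = 0.731.
The posterior is left-skewed, so the mode exceeds the mean.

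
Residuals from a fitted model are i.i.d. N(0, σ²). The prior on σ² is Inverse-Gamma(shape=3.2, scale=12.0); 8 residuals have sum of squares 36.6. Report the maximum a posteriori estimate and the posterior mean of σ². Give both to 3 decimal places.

Posterior: Inverse-Gamma(shape = 3.2+8/2 = 7.2, scale = 12.0+36.6/2 = 30.3).
Mode = β/(α+1) = 30.3/8.2 = 3.695.
Mean = β/(α−1) = 30.3/6.2 = 4.887.

MAP: 3.695. Posterior mean: 4.887.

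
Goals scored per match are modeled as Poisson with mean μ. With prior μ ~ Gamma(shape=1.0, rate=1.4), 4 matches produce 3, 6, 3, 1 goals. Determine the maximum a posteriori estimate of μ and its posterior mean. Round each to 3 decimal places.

MAP = 2.407; posterior mean = 2.593

Σ counts = 13. Posterior: Gamma(shape = 1.0+13 = 14.0, rate = 1.4+4 = 5.4).
Mode = (α−1)/β = 13.0/5.4 = 2.407.
Mean = α/β = 14.0/5.4 = 2.593.
The mean is pulled above the mode by the posterior's right skew.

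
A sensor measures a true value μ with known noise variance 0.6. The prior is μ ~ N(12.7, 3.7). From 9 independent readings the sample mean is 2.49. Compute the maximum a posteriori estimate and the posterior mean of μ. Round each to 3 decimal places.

Posterior for μ is Normal. Precision-weighted mean: (1/3.7·12.7 + 9/0.6·2.49) / (1/3.7 + 9/0.6) = 2.671.
A Normal posterior is symmetric, so mode = mean.

maximum a posteriori estimate = 2.671, posterior mean = 2.671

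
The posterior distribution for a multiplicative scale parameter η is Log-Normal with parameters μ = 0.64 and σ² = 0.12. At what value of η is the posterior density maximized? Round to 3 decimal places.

Mode = exp(μ − σ²) = exp(0.52) = 1.682.
Mean = exp(μ + σ²/2) = exp(0.700) = 2.014.
This is the posterior mode — the MAP estimate.

1.682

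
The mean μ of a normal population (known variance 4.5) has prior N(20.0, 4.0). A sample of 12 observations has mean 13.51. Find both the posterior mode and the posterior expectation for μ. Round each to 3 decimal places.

MAP = 14.066, posterior mean = 14.066

Posterior for μ is Normal. Precision-weighted mean: (1/4.0·20.0 + 12/4.5·13.51) / (1/4.0 + 12/4.5) = 14.066.
A Normal posterior is symmetric, so mode = mean.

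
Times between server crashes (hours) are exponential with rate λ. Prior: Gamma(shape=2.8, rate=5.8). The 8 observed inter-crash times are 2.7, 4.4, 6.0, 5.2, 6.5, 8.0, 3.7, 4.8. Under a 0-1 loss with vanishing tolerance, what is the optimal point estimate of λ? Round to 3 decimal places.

Σ times = 41.3. Posterior: Gamma(shape = 2.8+8 = 10.8, rate = 5.8+41.3 = 47.1).
Mode = (α−1)/β = 9.8/47.1 = 0.208.
Mean = α/β = 10.8/47.1 = 0.229.
This is the posterior mode — the MAP estimate.

0.208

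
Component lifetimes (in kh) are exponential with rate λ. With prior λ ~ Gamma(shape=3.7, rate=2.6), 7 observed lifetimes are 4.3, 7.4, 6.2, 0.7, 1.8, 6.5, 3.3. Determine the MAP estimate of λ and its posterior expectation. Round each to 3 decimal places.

Σ times = 30.2. Posterior: Gamma(shape = 3.7+7 = 10.7, rate = 2.6+30.2 = 32.8).
Mode = (α−1)/β = 9.7/32.8 = 0.296.
Mean = α/β = 10.7/32.8 = 0.326.

MAP = 0.296; posterior mean = 0.326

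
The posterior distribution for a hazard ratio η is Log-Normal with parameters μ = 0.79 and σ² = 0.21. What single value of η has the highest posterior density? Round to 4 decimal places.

Mode = exp(μ − σ²) = exp(0.58) = 1.7860.
Mean = exp(μ + σ²/2) = exp(0.895) = 2.4473.
This is the posterior mode — the MAP estimate.

1.7860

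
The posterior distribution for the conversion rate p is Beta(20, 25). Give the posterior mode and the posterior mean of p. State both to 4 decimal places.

posterior mode = 0.4419, posterior mean = 0.4444

Mode = (20−1)/(20+25−2) = 19/43 = 0.4419.
Mean = 20/(20+25) = 20/45 = 0.4444.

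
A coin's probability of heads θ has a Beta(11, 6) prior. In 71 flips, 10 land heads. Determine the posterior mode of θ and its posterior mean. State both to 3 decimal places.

Posterior: Beta(11+10, 6+61) = Beta(21, 67).
Mode = (21−1)/(21+67−2) = 20/86 = 0.233.
Mean = 21/(21+67) = 21/88 = 0.239.
Right-skewed posterior ⇒ mode < mean.

MAP = 0.233, posterior mean = 0.239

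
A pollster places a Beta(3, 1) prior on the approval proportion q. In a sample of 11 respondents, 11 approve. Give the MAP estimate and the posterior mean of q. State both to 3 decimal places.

Posterior: Beta(3+11, 1+0) = Beta(14, 1).
Since β = 1 ≤ 1 and α > 1, the Beta density is monotone increasing on [0,1]; the mode is at 1.
Mean = 14/(14+1) = 0.933.
Left-skewed posterior ⇒ mean < mode.

MAP estimate = 1.000, posterior mean = 0.933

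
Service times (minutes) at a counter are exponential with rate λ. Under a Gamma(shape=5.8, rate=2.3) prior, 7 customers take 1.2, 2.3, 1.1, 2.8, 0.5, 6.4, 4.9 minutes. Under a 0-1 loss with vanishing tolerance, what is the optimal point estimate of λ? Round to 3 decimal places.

Σ times = 19.2. Posterior: Gamma(shape = 5.8+7 = 12.8, rate = 2.3+19.2 = 21.5).
Mode = (α−1)/β = 11.8/21.5 = 0.549.
Mean = α/β = 12.8/21.5 = 0.595.
This is the posterior mode — the MAP estimate.

0.549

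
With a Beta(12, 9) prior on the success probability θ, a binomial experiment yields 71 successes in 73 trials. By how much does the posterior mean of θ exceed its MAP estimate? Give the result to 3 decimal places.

-0.008

Posterior: Beta(12+71, 9+2) = Beta(83, 11).
Mode = (83−1)/(83+11−2) = 82/92 = 0.891.
Mean = 83/(83+11) = 83/94 = 0.883.
Difference = 0.883 − 0.891 = -0.008.
The mean is pulled below the mode by the posterior's left skew.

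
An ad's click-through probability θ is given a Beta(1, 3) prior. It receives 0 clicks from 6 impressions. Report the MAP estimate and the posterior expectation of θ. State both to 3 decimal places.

MAP = 0.000, posterior mean = 0.100

Posterior: Beta(1+0, 3+6) = Beta(1, 9).
Since α = 1 ≤ 1 and β > 1, the Beta density is monotone decreasing on [0,1]; the mode is at 0.
Mean = 1/(1+9) = 0.100.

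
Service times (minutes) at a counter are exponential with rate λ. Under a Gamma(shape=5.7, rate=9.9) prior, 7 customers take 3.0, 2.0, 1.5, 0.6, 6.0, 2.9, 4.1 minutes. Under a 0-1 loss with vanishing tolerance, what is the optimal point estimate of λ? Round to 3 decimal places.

0.390

Σ times = 20.1. Posterior: Gamma(shape = 5.7+7 = 12.7, rate = 9.9+20.1 = 30.0).
Mode = (α−1)/β = 11.7/30.0 = 0.390.
Mean = α/β = 12.7/30.0 = 0.423.
This is the posterior mode — the MAP estimate.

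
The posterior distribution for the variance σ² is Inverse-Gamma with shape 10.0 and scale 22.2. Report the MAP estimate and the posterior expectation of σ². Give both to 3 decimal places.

MAP = 2.018, posterior mean = 2.467

Mode = β/(α+1) = 22.2/11.0 = 2.018.
Mean = β/(α−1) = 22.2/9.0 = 2.467.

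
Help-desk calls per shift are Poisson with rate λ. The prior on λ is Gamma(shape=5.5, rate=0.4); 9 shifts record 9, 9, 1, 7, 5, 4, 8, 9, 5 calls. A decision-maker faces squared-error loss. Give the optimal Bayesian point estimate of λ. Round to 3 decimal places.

6.649

Σ counts = 57. Posterior: Gamma(shape = 5.5+57 = 62.5, rate = 0.4+9 = 9.4).
Mode = (α−1)/β = 61.5/9.4 = 6.543.
Mean = α/β = 62.5/9.4 = 6.649.
Squared-error loss ⇒ the optimal estimator is the posterior mean.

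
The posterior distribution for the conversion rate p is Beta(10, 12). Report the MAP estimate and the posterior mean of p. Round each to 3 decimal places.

Mode = (10−1)/(10+12−2) = 9/20 = 0.450.
Mean = 10/(10+12) = 10/22 = 0.455.

p_MAP = 0.450, E[p|data] = 0.455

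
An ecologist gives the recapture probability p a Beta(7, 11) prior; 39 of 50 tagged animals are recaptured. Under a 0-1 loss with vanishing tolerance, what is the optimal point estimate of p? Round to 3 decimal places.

0.682

Posterior: Beta(7+39, 11+11) = Beta(46, 22).
Mode = (46−1)/(46+22−2) = 45/66 = 0.682.
Mean = 46/(46+22) = 46/68 = 0.676.
This is the posterior mode — the MAP estimate.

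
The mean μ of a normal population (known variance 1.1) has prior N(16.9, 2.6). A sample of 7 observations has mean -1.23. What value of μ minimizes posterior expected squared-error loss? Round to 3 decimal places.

Posterior for μ is Normal. Precision-weighted mean: (1/2.6·16.9 + 7/1.1·-1.23) / (1/2.6 + 7/1.1) = -0.197.
A Normal posterior is symmetric, so mode = mean.
Squared-error loss ⇒ the optimal estimator is the posterior mean.

-0.197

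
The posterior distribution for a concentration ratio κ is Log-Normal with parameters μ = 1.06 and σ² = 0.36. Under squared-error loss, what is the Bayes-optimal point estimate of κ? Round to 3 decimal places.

Mode = exp(μ − σ²) = exp(0.70) = 2.014.
Mean = exp(μ + σ²/2) = exp(1.240) = 3.456.
Squared-error loss ⇒ the optimal estimator is the posterior mean.

3.456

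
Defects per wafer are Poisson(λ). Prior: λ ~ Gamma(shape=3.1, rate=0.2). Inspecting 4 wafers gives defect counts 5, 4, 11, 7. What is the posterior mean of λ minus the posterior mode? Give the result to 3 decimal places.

Σ counts = 27. Posterior: Gamma(shape = 3.1+27 = 30.1, rate = 0.2+4 = 4.2).
Mode = (α−1)/β = 29.1/4.2 = 6.929.
Mean = α/β = 30.1/4.2 = 7.167.
Difference = 7.167 − 6.929 = 0.238.
Mean > mode: the posterior has a right tail.

0.238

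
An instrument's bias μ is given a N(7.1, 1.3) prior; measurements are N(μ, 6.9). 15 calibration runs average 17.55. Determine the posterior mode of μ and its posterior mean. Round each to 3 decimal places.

MAP = 14.819; posterior mean = 14.819

Posterior for μ is Normal. Precision-weighted mean: (1/1.3·7.1 + 15/6.9·17.55) / (1/1.3 + 15/6.9) = 14.819.
A Normal posterior is symmetric, so mode = mean.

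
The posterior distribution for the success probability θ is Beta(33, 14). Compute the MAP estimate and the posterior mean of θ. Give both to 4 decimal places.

MAP estimate = 0.7111, posterior mean = 0.7021

Mode = (33−1)/(33+14−2) = 32/45 = 0.7111.
Mean = 33/(33+14) = 33/47 = 0.7021.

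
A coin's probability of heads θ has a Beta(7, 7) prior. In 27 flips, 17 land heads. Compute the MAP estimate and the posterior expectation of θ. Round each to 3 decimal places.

MAP: 0.590. Posterior mean: 0.585.

Posterior: Beta(7+17, 7+10) = Beta(24, 17).
Mode = (24−1)/(24+17−2) = 23/39 = 0.590.
Mean = 24/(24+17) = 24/41 = 0.585.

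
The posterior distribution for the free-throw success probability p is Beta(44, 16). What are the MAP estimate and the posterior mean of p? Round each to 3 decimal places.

MAP = 0.741, posterior mean = 0.733

Mode = (44−1)/(44+16−2) = 43/58 = 0.741.
Mean = 44/(44+16) = 44/60 = 0.733.
The posterior is left-skewed, so the mode exceeds the mean.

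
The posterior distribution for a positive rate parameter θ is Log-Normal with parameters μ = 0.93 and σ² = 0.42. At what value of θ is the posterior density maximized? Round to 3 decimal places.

1.665

Mode = exp(μ − σ²) = exp(0.51) = 1.665.
Mean = exp(μ + σ²/2) = exp(1.140) = 3.127.
This is the posterior mode — the MAP estimate.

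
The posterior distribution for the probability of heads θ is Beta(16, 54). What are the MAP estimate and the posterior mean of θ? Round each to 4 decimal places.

MAP estimate = 0.2206, posterior mean = 0.2286

Mode = (16−1)/(16+54−2) = 15/68 = 0.2206.
Mean = 16/(16+54) = 16/70 = 0.2286.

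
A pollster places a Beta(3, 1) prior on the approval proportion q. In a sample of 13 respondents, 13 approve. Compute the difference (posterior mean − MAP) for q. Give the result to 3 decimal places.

-0.059

Posterior: Beta(3+13, 1+0) = Beta(16, 1).
Since β = 1 ≤ 1 and α > 1, the Beta density is monotone increasing on [0,1]; the mode is at 1.
Mean = 16/(16+1) = 0.941.
Difference = 0.941 − 1.000 = -0.059.
The mean is pulled below the mode by the posterior's left skew.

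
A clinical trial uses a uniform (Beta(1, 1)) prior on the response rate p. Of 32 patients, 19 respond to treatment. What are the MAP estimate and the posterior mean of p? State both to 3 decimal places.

Posterior: Beta(1+19, 1+13) = Beta(20, 14).
Mode = (20−1)/(20+14−2) = 19/32 = 0.594.
With a flat prior the MAP equals the MLE, 19/32.
Mean = 20/(20+14) = 20/34 = 0.588.

MAP = 0.594; posterior mean = 0.588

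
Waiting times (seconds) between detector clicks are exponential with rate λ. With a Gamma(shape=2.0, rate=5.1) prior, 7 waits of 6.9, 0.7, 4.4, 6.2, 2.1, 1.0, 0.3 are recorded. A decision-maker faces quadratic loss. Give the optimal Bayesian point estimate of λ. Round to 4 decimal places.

0.3371

Σ times = 21.6. Posterior: Gamma(shape = 2.0+7 = 9.0, rate = 5.1+21.6 = 26.7).
Mode = (α−1)/β = 8.0/26.7 = 0.2996.
Mean = α/β = 9.0/26.7 = 0.3371.
Quadratic loss ⇒ the optimal estimator is the posterior mean.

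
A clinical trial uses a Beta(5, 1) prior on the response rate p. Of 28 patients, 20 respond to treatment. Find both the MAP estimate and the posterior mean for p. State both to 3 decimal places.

Posterior: Beta(5+20, 1+8) = Beta(25, 9).
Mode = (25−1)/(25+9−2) = 24/32 = 0.750.
Mean = 25/(25+9) = 25/34 = 0.735.
The posterior is left-skewed, so the mode exceeds the mean.

MAP estimate = 0.750, posterior mean = 0.735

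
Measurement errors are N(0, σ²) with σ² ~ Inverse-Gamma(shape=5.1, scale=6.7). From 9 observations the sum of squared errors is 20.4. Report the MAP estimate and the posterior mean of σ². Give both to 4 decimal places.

Posterior: Inverse-Gamma(shape = 5.1+9/2 = 9.6, scale = 6.7+20.4/2 = 16.9).
Mode = β/(α+1) = 16.9/10.6 = 1.5943.
Mean = β/(α−1) = 16.9/8.6 = 1.9651.

σ²_MAP = 1.5943, E[σ²|data] = 1.9651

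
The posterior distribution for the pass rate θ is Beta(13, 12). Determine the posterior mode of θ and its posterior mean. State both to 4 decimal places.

Mode = (13−1)/(13+12−2) = 12/23 = 0.5217.
Mean = 13/(13+12) = 13/25 = 0.5200.

MAP = 0.5217; posterior mean = 0.5200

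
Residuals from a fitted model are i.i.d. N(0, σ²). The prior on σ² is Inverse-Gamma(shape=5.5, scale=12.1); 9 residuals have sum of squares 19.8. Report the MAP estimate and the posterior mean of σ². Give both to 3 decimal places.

Posterior: Inverse-Gamma(shape = 5.5+9/2 = 10.0, scale = 12.1+19.8/2 = 22.0).
Mode = β/(α+1) = 22.0/11.0 = 2.000.
Mean = β/(α−1) = 22.0/9.0 = 2.444.
The mean is pulled above the mode by the posterior's right skew.

σ²_MAP = 2.000, E[σ²|data] = 2.444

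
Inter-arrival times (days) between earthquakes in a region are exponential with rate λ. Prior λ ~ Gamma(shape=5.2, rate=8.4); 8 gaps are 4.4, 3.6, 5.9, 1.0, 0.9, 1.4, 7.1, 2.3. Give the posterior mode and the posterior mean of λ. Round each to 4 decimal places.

Σ times = 26.6. Posterior: Gamma(shape = 5.2+8 = 13.2, rate = 8.4+26.6 = 35.0).
Mode = (α−1)/β = 12.2/35.0 = 0.3486.
Mean = α/β = 13.2/35.0 = 0.3771.
Right-skewed posterior ⇒ mode < mean.

MAP = 0.3486; posterior mean = 0.3771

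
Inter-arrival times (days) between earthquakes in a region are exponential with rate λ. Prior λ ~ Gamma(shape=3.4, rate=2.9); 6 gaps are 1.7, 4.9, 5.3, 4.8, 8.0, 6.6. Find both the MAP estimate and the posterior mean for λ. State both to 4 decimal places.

MAP estimate = 0.2456, posterior mean = 0.2749

Σ times = 31.3. Posterior: Gamma(shape = 3.4+6 = 9.4, rate = 2.9+31.3 = 34.2).
Mode = (α−1)/β = 8.4/34.2 = 0.2456.
Mean = α/β = 9.4/34.2 = 0.2749.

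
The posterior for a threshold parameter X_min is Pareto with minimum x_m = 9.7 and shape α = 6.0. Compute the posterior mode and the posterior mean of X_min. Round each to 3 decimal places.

X_min_MAP = 9.700, E[X_min|data] = 11.640

The Pareto density is strictly decreasing on [x_m, ∞), so the mode is x_m = 9.700.
Mean = α·x_m/(α−1) = 6.0·9.7/5.0 = 11.640.
Mean > mode: the posterior has a right tail.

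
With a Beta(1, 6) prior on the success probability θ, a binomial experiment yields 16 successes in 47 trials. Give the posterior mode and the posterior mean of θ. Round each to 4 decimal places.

Posterior: Beta(1+16, 6+31) = Beta(17, 37).
Mode = (17−1)/(17+37−2) = 16/52 = 0.3077.
Mean = 17/(17+37) = 17/54 = 0.3148.

MAP = 0.3077, posterior mean = 0.3148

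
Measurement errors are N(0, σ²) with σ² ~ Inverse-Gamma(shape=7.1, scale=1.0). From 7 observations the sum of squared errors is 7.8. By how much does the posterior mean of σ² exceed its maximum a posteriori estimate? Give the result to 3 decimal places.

Posterior: Inverse-Gamma(shape = 7.1+7/2 = 10.6, scale = 1.0+7.8/2 = 4.9).
Mode = β/(α+1) = 4.9/11.6 = 0.422.
Mean = β/(α−1) = 4.9/9.6 = 0.510.
Difference = 0.510 − 0.422 = 0.088.

0.088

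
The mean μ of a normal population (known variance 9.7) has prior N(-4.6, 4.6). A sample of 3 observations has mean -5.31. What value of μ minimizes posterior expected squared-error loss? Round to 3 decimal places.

Posterior for μ is Normal. Precision-weighted mean: (1/4.6·-4.6 + 3/9.7·-5.31) / (1/4.6 + 3/9.7) = -5.017.
A Normal posterior is symmetric, so mode = mean.
Squared-error loss ⇒ the optimal estimator is the posterior mean.

-5.017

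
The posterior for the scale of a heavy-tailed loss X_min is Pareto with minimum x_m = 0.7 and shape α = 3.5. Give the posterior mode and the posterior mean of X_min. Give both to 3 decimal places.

The Pareto density is strictly decreasing on [x_m, ∞), so the mode is x_m = 0.700.
Mean = α·x_m/(α−1) = 3.5·0.7/2.5 = 0.980.
Right-skewed posterior ⇒ mode < mean.

MAP = 0.700; posterior mean = 0.980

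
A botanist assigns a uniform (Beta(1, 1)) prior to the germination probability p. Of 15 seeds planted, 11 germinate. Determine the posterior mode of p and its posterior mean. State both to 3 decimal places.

Posterior: Beta(1+11, 1+4) = Beta(12, 5).
Mode = (12−1)/(12+5−2) = 11/15 = 0.733.
Mean = 12/(12+5) = 12/17 = 0.706.
Left-skewed posterior ⇒ mean < mode.

p_MAP = 0.733, E[p|data] = 0.706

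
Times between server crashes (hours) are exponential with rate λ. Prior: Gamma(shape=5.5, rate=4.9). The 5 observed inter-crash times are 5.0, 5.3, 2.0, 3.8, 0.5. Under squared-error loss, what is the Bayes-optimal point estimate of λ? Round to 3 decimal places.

Σ times = 16.6. Posterior: Gamma(shape = 5.5+5 = 10.5, rate = 4.9+16.6 = 21.5).
Mode = (α−1)/β = 9.5/21.5 = 0.442.
Mean = α/β = 10.5/21.5 = 0.488.
Squared-error loss ⇒ the optimal estimator is the posterior mean.

0.488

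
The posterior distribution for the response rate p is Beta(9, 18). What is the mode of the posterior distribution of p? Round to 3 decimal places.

0.320

Mode = (9−1)/(9+18−2) = 8/25 = 0.320.
Mean = 9/(9+18) = 9/27 = 0.333.
This is the posterior mode — the MAP estimate.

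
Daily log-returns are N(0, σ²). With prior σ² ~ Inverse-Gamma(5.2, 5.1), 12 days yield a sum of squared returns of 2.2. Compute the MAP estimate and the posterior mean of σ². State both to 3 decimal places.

Posterior: Inverse-Gamma(shape = 5.2+12/2 = 11.2, scale = 5.1+2.2/2 = 6.2).
Mode = β/(α+1) = 6.2/12.2 = 0.508.
Mean = β/(α−1) = 6.2/10.2 = 0.608.

MAP: 0.508. Posterior mean: 0.608.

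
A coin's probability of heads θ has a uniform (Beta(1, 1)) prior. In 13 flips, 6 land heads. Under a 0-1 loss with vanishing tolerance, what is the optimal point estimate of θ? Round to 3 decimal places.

Posterior: Beta(1+6, 1+7) = Beta(7, 8).
Mode = (7−1)/(7+8−2) = 6/13 = 0.462.
With a flat prior the MAP equals the MLE, 6/13.
Mean = 7/(7+8) = 7/15 = 0.467.
This is the posterior mode — the MAP estimate.

0.462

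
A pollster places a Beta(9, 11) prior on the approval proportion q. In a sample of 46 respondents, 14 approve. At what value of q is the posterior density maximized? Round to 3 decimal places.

Posterior: Beta(9+14, 11+32) = Beta(23, 43).
Mode = (23−1)/(23+43−2) = 22/64 = 0.344.
Mean = 23/(23+43) = 23/66 = 0.348.
This is the posterior mode — the MAP estimate.

0.344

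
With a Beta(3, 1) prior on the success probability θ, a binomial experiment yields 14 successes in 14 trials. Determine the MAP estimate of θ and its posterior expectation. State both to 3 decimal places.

MAP = 1.000; posterior mean = 0.944

Posterior: Beta(3+14, 1+0) = Beta(17, 1).
Since β = 1 ≤ 1 and α > 1, the Beta density is monotone increasing on [0,1]; the mode is at 1.
Mean = 17/(17+1) = 0.944.
Left-skewed posterior ⇒ mean < mode.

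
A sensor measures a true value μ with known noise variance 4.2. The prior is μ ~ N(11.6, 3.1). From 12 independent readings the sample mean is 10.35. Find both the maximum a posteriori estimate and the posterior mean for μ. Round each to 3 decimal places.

Posterior for μ is Normal. Precision-weighted mean: (1/3.1·11.6 + 12/4.2·10.35) / (1/3.1 + 12/4.2) = 10.477.
A Normal posterior is symmetric, so mode = mean.

maximum a posteriori estimate = 10.477, posterior mean = 10.477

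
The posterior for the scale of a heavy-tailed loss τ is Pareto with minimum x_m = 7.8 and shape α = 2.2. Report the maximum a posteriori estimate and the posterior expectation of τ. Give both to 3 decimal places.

The Pareto density is strictly decreasing on [x_m, ∞), so the mode is x_m = 7.800.
Mean = α·x_m/(α−1) = 2.2·7.8/1.2 = 14.300.
The mean is pulled above the mode by the posterior's right skew.

MAP = 7.800, posterior mean = 14.300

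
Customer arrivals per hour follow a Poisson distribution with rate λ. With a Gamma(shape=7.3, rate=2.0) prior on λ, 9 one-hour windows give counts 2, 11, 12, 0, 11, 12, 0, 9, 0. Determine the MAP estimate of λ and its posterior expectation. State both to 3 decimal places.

Σ counts = 57. Posterior: Gamma(shape = 7.3+57 = 64.3, rate = 2.0+9 = 11.0).
Mode = (α−1)/β = 63.3/11.0 = 5.755.
Mean = α/β = 64.3/11.0 = 5.845.

MAP: 5.755. Posterior mean: 5.845.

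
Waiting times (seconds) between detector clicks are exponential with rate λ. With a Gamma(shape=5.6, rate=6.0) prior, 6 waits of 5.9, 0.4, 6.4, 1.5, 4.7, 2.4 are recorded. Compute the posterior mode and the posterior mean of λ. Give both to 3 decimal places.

Σ times = 21.3. Posterior: Gamma(shape = 5.6+6 = 11.6, rate = 6.0+21.3 = 27.3).
Mode = (α−1)/β = 10.6/27.3 = 0.388.
Mean = α/β = 11.6/27.3 = 0.425.
The posterior is right-skewed, so the mean exceeds the mode.

λ_MAP = 0.388, E[λ|data] = 0.425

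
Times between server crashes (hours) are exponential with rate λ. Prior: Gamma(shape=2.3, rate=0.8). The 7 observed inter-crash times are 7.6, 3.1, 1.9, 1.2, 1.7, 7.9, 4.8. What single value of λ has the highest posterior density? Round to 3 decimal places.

Σ times = 28.2. Posterior: Gamma(shape = 2.3+7 = 9.3, rate = 0.8+28.2 = 29.0).
Mode = (α−1)/β = 8.3/29.0 = 0.286.
Mean = α/β = 9.3/29.0 = 0.321.
This is the posterior mode — the MAP estimate.

0.286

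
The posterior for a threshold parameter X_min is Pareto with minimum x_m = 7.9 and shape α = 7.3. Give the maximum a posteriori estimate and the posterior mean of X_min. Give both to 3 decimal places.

MAP = 7.900, posterior mean = 9.154

The Pareto density is strictly decreasing on [x_m, ∞), so the mode is x_m = 7.900.
Mean = α·x_m/(α−1) = 7.3·7.9/6.3 = 9.154.
Right-skewed posterior ⇒ mode < mean.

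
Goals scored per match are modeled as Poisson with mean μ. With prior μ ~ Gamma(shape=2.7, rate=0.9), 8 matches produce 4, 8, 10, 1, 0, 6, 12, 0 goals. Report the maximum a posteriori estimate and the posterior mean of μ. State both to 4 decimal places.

MAP = 4.7978, posterior mean = 4.9101

Σ counts = 41. Posterior: Gamma(shape = 2.7+41 = 43.7, rate = 0.9+8 = 8.9).
Mode = (α−1)/β = 42.7/8.9 = 4.7978.
Mean = α/β = 43.7/8.9 = 4.9101.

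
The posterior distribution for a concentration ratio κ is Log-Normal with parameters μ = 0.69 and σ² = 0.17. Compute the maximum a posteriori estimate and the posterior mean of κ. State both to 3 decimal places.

Mode = exp(μ − σ²) = exp(0.52) = 1.682.
Mean = exp(μ + σ²/2) = exp(0.775) = 2.171.
Right-skewed posterior ⇒ mode < mean.

MAP: 1.682. Posterior mean: 2.171.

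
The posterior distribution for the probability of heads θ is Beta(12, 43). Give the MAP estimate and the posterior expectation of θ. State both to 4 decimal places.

Mode = (12−1)/(12+43−2) = 11/53 = 0.2075.
Mean = 12/(12+43) = 12/55 = 0.2182.
Right-skewed posterior ⇒ mode < mean.

MAP estimate = 0.2075, posterior expectation = 0.2182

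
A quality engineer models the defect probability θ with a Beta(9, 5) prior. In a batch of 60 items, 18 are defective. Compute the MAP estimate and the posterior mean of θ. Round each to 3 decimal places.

MAP = 0.361, posterior mean = 0.365

Posterior: Beta(9+18, 5+42) = Beta(27, 47).
Mode = (27−1)/(27+47−2) = 26/72 = 0.361.
Mean = 27/(27+47) = 27/74 = 0.365.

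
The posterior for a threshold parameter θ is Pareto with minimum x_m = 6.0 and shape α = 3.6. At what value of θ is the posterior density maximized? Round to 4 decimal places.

6.0000

The Pareto density is strictly decreasing on [x_m, ∞), so the mode is x_m = 6.0000.
Mean = α·x_m/(α−1) = 3.6·6.0/2.6 = 8.3077.
This is the posterior mode — the MAP estimate.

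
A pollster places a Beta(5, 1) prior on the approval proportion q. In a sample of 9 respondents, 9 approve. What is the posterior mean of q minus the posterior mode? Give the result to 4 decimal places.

-0.0667

Posterior: Beta(5+9, 1+0) = Beta(14, 1).
Since β = 1 ≤ 1 and α > 1, the Beta density is monotone increasing on [0,1]; the mode is at 1.
Mean = 14/(14+1) = 0.9333.
Difference = 0.9333 − 1.0000 = -0.0667.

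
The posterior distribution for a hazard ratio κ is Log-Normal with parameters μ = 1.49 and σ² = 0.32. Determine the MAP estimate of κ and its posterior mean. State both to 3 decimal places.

κ_MAP = 3.222, E[κ|data] = 5.207

Mode = exp(μ − σ²) = exp(1.17) = 3.222.
Mean = exp(μ + σ²/2) = exp(1.650) = 5.207.
Right-skewed posterior ⇒ mode < mean.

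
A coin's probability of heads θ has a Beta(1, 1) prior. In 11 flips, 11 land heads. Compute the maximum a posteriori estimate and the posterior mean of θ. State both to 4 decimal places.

θ_MAP = 1.0000, E[θ|data] = 0.9231

Posterior: Beta(1+11, 1+0) = Beta(12, 1).
Since β = 1 ≤ 1 and α > 1, the Beta density is monotone increasing on [0,1]; the mode is at 1.
Mean = 12/(12+1) = 0.9231.
The posterior is left-skewed, so the mode exceeds the mean.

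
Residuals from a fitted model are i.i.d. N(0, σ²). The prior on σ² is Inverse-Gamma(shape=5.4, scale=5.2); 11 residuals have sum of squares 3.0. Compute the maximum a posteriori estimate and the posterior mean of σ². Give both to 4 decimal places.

MAP: 0.5630. Posterior mean: 0.6768.

Posterior: Inverse-Gamma(shape = 5.4+11/2 = 10.9, scale = 5.2+3.0/2 = 6.7).
Mode = β/(α+1) = 6.7/11.9 = 0.5630.
Mean = β/(α−1) = 6.7/9.9 = 0.6768.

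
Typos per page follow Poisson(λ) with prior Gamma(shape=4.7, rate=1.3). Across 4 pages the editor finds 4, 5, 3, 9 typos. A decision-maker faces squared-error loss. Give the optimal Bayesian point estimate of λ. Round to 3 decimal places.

Σ counts = 21. Posterior: Gamma(shape = 4.7+21 = 25.7, rate = 1.3+4 = 5.3).
Mode = (α−1)/β = 24.7/5.3 = 4.660.
Mean = α/β = 25.7/5.3 = 4.849.
Squared-error loss ⇒ the optimal estimator is the posterior mean.

4.849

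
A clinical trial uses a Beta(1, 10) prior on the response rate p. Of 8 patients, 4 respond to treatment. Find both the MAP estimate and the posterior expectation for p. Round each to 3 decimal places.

Posterior: Beta(1+4, 10+4) = Beta(5, 14).
Mode = (5−1)/(5+14−2) = 4/17 = 0.235.
Mean = 5/(5+14) = 5/19 = 0.263.
Mean > mode: the posterior has a right tail.

MAP: 0.235. Posterior mean: 0.263.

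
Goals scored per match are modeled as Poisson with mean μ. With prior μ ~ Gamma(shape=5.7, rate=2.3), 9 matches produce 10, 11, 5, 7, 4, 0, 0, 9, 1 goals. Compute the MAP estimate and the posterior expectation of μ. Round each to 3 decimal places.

Σ counts = 47. Posterior: Gamma(shape = 5.7+47 = 52.7, rate = 2.3+9 = 11.3).
Mode = (α−1)/β = 51.7/11.3 = 4.575.
Mean = α/β = 52.7/11.3 = 4.664.
Right-skewed posterior ⇒ mode < mean.

MAP = 4.575; posterior mean = 4.664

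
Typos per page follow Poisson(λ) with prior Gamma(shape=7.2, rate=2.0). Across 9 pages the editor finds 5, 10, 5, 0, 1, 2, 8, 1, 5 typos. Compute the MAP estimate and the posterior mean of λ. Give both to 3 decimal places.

MAP: 3.927. Posterior mean: 4.018.

Σ counts = 37. Posterior: Gamma(shape = 7.2+37 = 44.2, rate = 2.0+9 = 11.0).
Mode = (α−1)/β = 43.2/11.0 = 3.927.
Mean = α/β = 44.2/11.0 = 4.018.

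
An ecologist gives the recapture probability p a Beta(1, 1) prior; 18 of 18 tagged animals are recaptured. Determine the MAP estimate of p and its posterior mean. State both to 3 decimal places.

MAP: 1.000. Posterior mean: 0.950.

Posterior: Beta(1+18, 1+0) = Beta(19, 1).
Since β = 1 ≤ 1 and α > 1, the Beta density is monotone increasing on [0,1]; the mode is at 1.
Mean = 19/(19+1) = 0.950.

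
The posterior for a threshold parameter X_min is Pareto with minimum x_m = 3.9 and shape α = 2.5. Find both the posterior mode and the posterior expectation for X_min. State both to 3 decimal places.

MAP = 3.900, posterior mean = 6.500

The Pareto density is strictly decreasing on [x_m, ∞), so the mode is x_m = 3.900.
Mean = α·x_m/(α−1) = 2.5·3.9/1.5 = 6.500.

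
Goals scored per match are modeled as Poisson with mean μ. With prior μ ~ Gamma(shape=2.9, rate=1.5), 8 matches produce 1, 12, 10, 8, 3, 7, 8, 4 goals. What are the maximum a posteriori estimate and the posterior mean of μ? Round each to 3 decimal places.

Σ counts = 53. Posterior: Gamma(shape = 2.9+53 = 55.9, rate = 1.5+8 = 9.5).
Mode = (α−1)/β = 54.9/9.5 = 5.779.
Mean = α/β = 55.9/9.5 = 5.884.

MAP = 5.779; posterior mean = 5.884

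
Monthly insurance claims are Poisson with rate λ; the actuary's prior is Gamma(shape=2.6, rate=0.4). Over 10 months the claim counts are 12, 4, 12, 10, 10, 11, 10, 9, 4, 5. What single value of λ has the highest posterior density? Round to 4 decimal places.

Σ counts = 87. Posterior: Gamma(shape = 2.6+87 = 89.6, rate = 0.4+10 = 10.4).
Mode = (α−1)/β = 88.6/10.4 = 8.5192.
Mean = α/β = 89.6/10.4 = 8.6154.
This is the posterior mode — the MAP estimate.

8.5192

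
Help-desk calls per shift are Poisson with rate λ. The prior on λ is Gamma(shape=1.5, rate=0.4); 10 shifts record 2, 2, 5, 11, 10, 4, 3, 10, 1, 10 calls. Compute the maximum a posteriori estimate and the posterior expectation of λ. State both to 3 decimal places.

λ_MAP = 5.625, E[λ|data] = 5.721

Σ counts = 58. Posterior: Gamma(shape = 1.5+58 = 59.5, rate = 0.4+10 = 10.4).
Mode = (α−1)/β = 58.5/10.4 = 5.625.
Mean = α/β = 59.5/10.4 = 5.721.
The mean is pulled above the mode by the posterior's right skew.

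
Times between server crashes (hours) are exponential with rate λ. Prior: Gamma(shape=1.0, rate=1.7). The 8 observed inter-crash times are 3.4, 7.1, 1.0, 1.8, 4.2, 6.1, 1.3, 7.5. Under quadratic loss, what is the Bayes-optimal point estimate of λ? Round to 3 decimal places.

Σ times = 32.4. Posterior: Gamma(shape = 1.0+8 = 9.0, rate = 1.7+32.4 = 34.1).
Mode = (α−1)/β = 8.0/34.1 = 0.235.
Mean = α/β = 9.0/34.1 = 0.264.
Quadratic loss ⇒ the optimal estimator is the posterior mean.

0.264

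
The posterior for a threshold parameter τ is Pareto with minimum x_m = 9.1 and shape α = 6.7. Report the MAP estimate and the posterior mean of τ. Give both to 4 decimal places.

The Pareto density is strictly decreasing on [x_m, ∞), so the mode is x_m = 9.1000.
Mean = α·x_m/(α−1) = 6.7·9.1/5.7 = 10.6965.

MAP = 9.1000, posterior mean = 10.6965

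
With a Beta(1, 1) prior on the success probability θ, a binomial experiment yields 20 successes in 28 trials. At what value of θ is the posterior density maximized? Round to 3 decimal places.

Posterior: Beta(1+20, 1+8) = Beta(21, 9).
Mode = (21−1)/(21+9−2) = 20/28 = 0.714.
Mean = 21/(21+9) = 21/30 = 0.700.
This is the posterior mode — the MAP estimate.

0.714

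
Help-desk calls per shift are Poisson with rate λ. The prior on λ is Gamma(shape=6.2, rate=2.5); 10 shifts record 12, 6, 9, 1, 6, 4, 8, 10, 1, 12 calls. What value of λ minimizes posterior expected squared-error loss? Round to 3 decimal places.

6.016

Σ counts = 69. Posterior: Gamma(shape = 6.2+69 = 75.2, rate = 2.5+10 = 12.5).
Mode = (α−1)/β = 74.2/12.5 = 5.936.
Mean = α/β = 75.2/12.5 = 6.016.
Squared-error loss ⇒ the optimal estimator is the posterior mean.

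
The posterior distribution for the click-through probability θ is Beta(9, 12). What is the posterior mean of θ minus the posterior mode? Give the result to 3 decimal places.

0.008

Mode = (9−1)/(9+12−2) = 8/19 = 0.421.
Mean = 9/(9+12) = 9/21 = 0.429.
Difference = 0.429 − 0.421 = 0.008.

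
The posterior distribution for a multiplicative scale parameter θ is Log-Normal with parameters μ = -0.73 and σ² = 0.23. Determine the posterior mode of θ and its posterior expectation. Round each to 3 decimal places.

Mode = exp(μ − σ²) = exp(-0.96) = 0.383.
Mean = exp(μ + σ²/2) = exp(-0.615) = 0.541.
Right-skewed posterior ⇒ mode < mean.

θ_MAP = 0.383, E[θ|data] = 0.541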